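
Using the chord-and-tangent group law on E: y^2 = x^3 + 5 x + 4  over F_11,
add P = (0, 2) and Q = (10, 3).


P != Q, so use the chord formula.
s = (y2 - y1) / (x2 - x1) = (1) / (10) mod 11 = 10
x3 = s^2 - x1 - x2 mod 11 = 10^2 - 0 - 10 = 2
y3 = s (x1 - x3) - y1 mod 11 = 10 * (0 - 2) - 2 = 0

P + Q = (2, 0)


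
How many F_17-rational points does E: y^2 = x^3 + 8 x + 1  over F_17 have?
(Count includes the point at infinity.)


For each x in F_17, count y with y^2 = x^3 + 8 x + 1 mod 17:
  x = 0: RHS = 1, y in [1, 16]  -> 2 point(s)
  x = 2: RHS = 8, y in [5, 12]  -> 2 point(s)
  x = 3: RHS = 1, y in [1, 16]  -> 2 point(s)
  x = 5: RHS = 13, y in [8, 9]  -> 2 point(s)
  x = 7: RHS = 9, y in [3, 14]  -> 2 point(s)
  x = 8: RHS = 16, y in [4, 13]  -> 2 point(s)
  x = 11: RHS = 9, y in [3, 14]  -> 2 point(s)
  x = 14: RHS = 1, y in [1, 16]  -> 2 point(s)
  x = 16: RHS = 9, y in [3, 14]  -> 2 point(s)
Affine points: 18. Add the point at infinity: total = 19.

#E(F_17) = 19


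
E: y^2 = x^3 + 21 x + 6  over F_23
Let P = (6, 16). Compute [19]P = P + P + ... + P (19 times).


k = 19 = 10011_2 (binary, LSB first: 11001)
Double-and-add from P = (6, 16):
  bit 0 = 1: acc = O + (6, 16) = (6, 16)
  bit 1 = 1: acc = (6, 16) + (12, 13) = (11, 21)
  bit 2 = 0: acc unchanged = (11, 21)
  bit 3 = 0: acc unchanged = (11, 21)
  bit 4 = 1: acc = (11, 21) + (5, 11) = (20, 10)

19P = (20, 10)


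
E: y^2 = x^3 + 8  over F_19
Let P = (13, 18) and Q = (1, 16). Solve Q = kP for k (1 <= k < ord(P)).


Enumerate multiples of P until we hit Q = (1, 16):
  1P = (13, 18)
  2P = (2, 15)
  3P = (8, 11)
  4P = (3, 15)
  5P = (1, 16)
Match found at i = 5.

k = 5


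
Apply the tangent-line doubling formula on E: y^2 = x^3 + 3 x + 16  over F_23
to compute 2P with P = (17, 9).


Doubling: s = (3 x1^2 + a) / (2 y1)
s = (3*17^2 + 3) / (2*9) mod 23 = 10
x3 = s^2 - 2 x1 mod 23 = 10^2 - 2*17 = 20
y3 = s (x1 - x3) - y1 mod 23 = 10 * (17 - 20) - 9 = 7

2P = (20, 7)


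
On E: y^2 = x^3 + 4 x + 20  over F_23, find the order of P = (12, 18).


Compute successive multiples of P until we hit O:
  1P = (12, 18)
  2P = (2, 6)
  3P = (4, 10)
  4P = (8, 9)
  5P = (21, 2)
  6P = (19, 20)
  7P = (1, 18)
  8P = (10, 5)
  ... (continuing to 28P)
  28P = O

ord(P) = 28


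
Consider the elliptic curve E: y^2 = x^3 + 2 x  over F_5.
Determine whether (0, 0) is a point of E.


Check whether y^2 = x^3 + 2 x + 0 (mod 5) for (x, y) = (0, 0).
LHS: y^2 = 0^2 mod 5 = 0
RHS: x^3 + 2 x + 0 = 0^3 + 2*0 + 0 mod 5 = 0
LHS = RHS

Yes, on the curve


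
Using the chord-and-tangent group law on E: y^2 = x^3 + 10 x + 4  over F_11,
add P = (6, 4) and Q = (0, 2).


P != Q, so use the chord formula.
s = (y2 - y1) / (x2 - x1) = (9) / (5) mod 11 = 4
x3 = s^2 - x1 - x2 mod 11 = 4^2 - 6 - 0 = 10
y3 = s (x1 - x3) - y1 mod 11 = 4 * (6 - 10) - 4 = 2

P + Q = (10, 2)


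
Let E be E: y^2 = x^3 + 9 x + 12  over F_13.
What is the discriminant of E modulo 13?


4 a^3 + 27 b^2 = 4*9^3 + 27*12^2 = 2916 + 3888 = 6804
Delta = -16 * (6804) = -108864
Delta mod 13 = 11

Delta = 11 (mod 13)


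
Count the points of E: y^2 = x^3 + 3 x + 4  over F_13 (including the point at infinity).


For each x in F_13, count y with y^2 = x^3 + 3 x + 4 mod 13:
  x = 0: RHS = 4, y in [2, 11]  -> 2 point(s)
  x = 3: RHS = 1, y in [1, 12]  -> 2 point(s)
  x = 5: RHS = 1, y in [1, 12]  -> 2 point(s)
  x = 6: RHS = 4, y in [2, 11]  -> 2 point(s)
  x = 7: RHS = 4, y in [2, 11]  -> 2 point(s)
  x = 11: RHS = 3, y in [4, 9]  -> 2 point(s)
  x = 12: RHS = 0, y in [0]  -> 1 point(s)
Affine points: 13. Add the point at infinity: total = 14.

#E(F_13) = 14


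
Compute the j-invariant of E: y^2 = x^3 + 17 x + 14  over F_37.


Delta = -16(4 a^3 + 27 b^2) mod 37 = 15
-1728 * (4 a)^3 = -1728 * (4*17)^3 mod 37 = 29
j = 29 * 15^(-1) mod 37 = 34

j = 34 (mod 37)


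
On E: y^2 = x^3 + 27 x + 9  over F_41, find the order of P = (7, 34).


Compute successive multiples of P until we hit O:
  1P = (7, 34)
  2P = (25, 14)
  3P = (32, 12)
  4P = (34, 16)
  5P = (5, 33)
  6P = (19, 1)
  7P = (20, 12)
  8P = (37, 1)
  ... (continuing to 42P)
  42P = O

ord(P) = 42


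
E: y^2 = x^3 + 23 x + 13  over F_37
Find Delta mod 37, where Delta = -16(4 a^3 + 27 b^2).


4 a^3 + 27 b^2 = 4*23^3 + 27*13^2 = 48668 + 4563 = 53231
Delta = -16 * (53231) = -851696
Delta mod 37 = 7

Delta = 7 (mod 37)


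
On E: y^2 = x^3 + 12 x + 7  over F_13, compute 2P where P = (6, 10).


Doubling: s = (3 x1^2 + a) / (2 y1)
s = (3*6^2 + 12) / (2*10) mod 13 = 6
x3 = s^2 - 2 x1 mod 13 = 6^2 - 2*6 = 11
y3 = s (x1 - x3) - y1 mod 13 = 6 * (6 - 11) - 10 = 12

2P = (11, 12)


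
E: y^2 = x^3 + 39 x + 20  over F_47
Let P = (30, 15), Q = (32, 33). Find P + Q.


P != Q, so use the chord formula.
s = (y2 - y1) / (x2 - x1) = (18) / (2) mod 47 = 9
x3 = s^2 - x1 - x2 mod 47 = 9^2 - 30 - 32 = 19
y3 = s (x1 - x3) - y1 mod 47 = 9 * (30 - 19) - 15 = 37

P + Q = (19, 37)


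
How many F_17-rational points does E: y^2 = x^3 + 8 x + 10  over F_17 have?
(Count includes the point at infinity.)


For each x in F_17, count y with y^2 = x^3 + 8 x + 10 mod 17:
  x = 1: RHS = 2, y in [6, 11]  -> 2 point(s)
  x = 2: RHS = 0, y in [0]  -> 1 point(s)
  x = 4: RHS = 4, y in [2, 15]  -> 2 point(s)
  x = 6: RHS = 2, y in [6, 11]  -> 2 point(s)
  x = 7: RHS = 1, y in [1, 16]  -> 2 point(s)
  x = 8: RHS = 8, y in [5, 12]  -> 2 point(s)
  x = 10: RHS = 2, y in [6, 11]  -> 2 point(s)
  x = 11: RHS = 1, y in [1, 16]  -> 2 point(s)
  x = 12: RHS = 15, y in [7, 10]  -> 2 point(s)
  x = 13: RHS = 16, y in [4, 13]  -> 2 point(s)
  x = 16: RHS = 1, y in [1, 16]  -> 2 point(s)
Affine points: 21. Add the point at infinity: total = 22.

#E(F_17) = 22


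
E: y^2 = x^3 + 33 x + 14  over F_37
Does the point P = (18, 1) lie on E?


Check whether y^2 = x^3 + 33 x + 14 (mod 37) for (x, y) = (18, 1).
LHS: y^2 = 1^2 mod 37 = 1
RHS: x^3 + 33 x + 14 = 18^3 + 33*18 + 14 mod 37 = 2
LHS != RHS

No, not on the curve


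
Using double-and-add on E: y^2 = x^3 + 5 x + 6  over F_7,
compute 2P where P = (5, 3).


k = 2 = 10_2 (binary, LSB first: 01)
Double-and-add from P = (5, 3):
  bit 0 = 0: acc unchanged = O
  bit 1 = 1: acc = O + (6, 0) = (6, 0)

2P = (6, 0)


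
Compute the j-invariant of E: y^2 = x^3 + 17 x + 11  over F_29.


Delta = -16(4 a^3 + 27 b^2) mod 29 = 1
-1728 * (4 a)^3 = -1728 * (4*17)^3 mod 29 = 23
j = 23 * 1^(-1) mod 29 = 23

j = 23 (mod 29)


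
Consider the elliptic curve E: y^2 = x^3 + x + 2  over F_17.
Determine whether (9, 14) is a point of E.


Check whether y^2 = x^3 + 1 x + 2 (mod 17) for (x, y) = (9, 14).
LHS: y^2 = 14^2 mod 17 = 9
RHS: x^3 + 1 x + 2 = 9^3 + 1*9 + 2 mod 17 = 9
LHS = RHS

Yes, on the curve


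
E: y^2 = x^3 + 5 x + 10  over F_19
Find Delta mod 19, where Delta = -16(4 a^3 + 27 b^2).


4 a^3 + 27 b^2 = 4*5^3 + 27*10^2 = 500 + 2700 = 3200
Delta = -16 * (3200) = -51200
Delta mod 19 = 5

Delta = 5 (mod 19)


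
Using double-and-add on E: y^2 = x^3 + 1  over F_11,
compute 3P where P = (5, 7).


k = 3 = 11_2 (binary, LSB first: 11)
Double-and-add from P = (5, 7):
  bit 0 = 1: acc = O + (5, 7) = (5, 7)
  bit 1 = 1: acc = (5, 7) + (10, 0) = (5, 4)

3P = (5, 4)


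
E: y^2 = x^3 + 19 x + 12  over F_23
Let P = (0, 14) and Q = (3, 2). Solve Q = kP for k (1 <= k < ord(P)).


Enumerate multiples of P until we hit Q = (3, 2):
  1P = (0, 14)
  2P = (8, 20)
  3P = (17, 2)
  4P = (10, 12)
  5P = (2, 14)
  6P = (21, 9)
  7P = (14, 20)
  8P = (12, 17)
  9P = (1, 3)
  10P = (5, 18)
  11P = (3, 2)
Match found at i = 11.

k = 11


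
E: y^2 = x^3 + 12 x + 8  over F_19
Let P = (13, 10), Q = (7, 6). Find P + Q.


P != Q, so use the chord formula.
s = (y2 - y1) / (x2 - x1) = (15) / (13) mod 19 = 7
x3 = s^2 - x1 - x2 mod 19 = 7^2 - 13 - 7 = 10
y3 = s (x1 - x3) - y1 mod 19 = 7 * (13 - 10) - 10 = 11

P + Q = (10, 11)


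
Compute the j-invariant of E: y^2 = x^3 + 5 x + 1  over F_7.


Delta = -16(4 a^3 + 27 b^2) mod 7 = 3
-1728 * (4 a)^3 = -1728 * (4*5)^3 mod 7 = 6
j = 6 * 3^(-1) mod 7 = 2

j = 2 (mod 7)


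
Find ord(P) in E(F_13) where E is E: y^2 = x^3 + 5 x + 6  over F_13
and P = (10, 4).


Compute successive multiples of P until we hit O:
  1P = (10, 4)
  2P = (9, 0)
  3P = (10, 9)
  4P = O

ord(P) = 4


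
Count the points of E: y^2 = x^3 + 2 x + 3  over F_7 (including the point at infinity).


For each x in F_7, count y with y^2 = x^3 + 2 x + 3 mod 7:
  x = 2: RHS = 1, y in [1, 6]  -> 2 point(s)
  x = 3: RHS = 1, y in [1, 6]  -> 2 point(s)
  x = 6: RHS = 0, y in [0]  -> 1 point(s)
Affine points: 5. Add the point at infinity: total = 6.

#E(F_7) = 6


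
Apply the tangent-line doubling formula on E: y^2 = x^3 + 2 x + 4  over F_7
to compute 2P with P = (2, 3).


Doubling: s = (3 x1^2 + a) / (2 y1)
s = (3*2^2 + 2) / (2*3) mod 7 = 0
x3 = s^2 - 2 x1 mod 7 = 0^2 - 2*2 = 3
y3 = s (x1 - x3) - y1 mod 7 = 0 * (2 - 3) - 3 = 4

2P = (3, 4)


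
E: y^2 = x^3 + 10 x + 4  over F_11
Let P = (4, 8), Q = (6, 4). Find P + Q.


P != Q, so use the chord formula.
s = (y2 - y1) / (x2 - x1) = (7) / (2) mod 11 = 9
x3 = s^2 - x1 - x2 mod 11 = 9^2 - 4 - 6 = 5
y3 = s (x1 - x3) - y1 mod 11 = 9 * (4 - 5) - 8 = 5

P + Q = (5, 5)


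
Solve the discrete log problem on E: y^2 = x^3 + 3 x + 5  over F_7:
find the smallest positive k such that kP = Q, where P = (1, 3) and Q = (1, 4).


Enumerate multiples of P until we hit Q = (1, 4):
  1P = (1, 3)
  2P = (6, 6)
  3P = (4, 5)
  4P = (4, 2)
  5P = (6, 1)
  6P = (1, 4)
Match found at i = 6.

k = 6


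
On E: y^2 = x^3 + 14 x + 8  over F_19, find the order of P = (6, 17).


Compute successive multiples of P until we hit O:
  1P = (6, 17)
  2P = (11, 12)
  3P = (3, 18)
  4P = (8, 9)
  5P = (2, 5)
  6P = (1, 17)
  7P = (12, 2)
  8P = (12, 17)
  ... (continuing to 15P)
  15P = O

ord(P) = 15


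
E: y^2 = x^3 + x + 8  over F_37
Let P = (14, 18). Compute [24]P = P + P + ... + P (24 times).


k = 24 = 11000_2 (binary, LSB first: 00011)
Double-and-add from P = (14, 18):
  bit 0 = 0: acc unchanged = O
  bit 1 = 0: acc unchanged = O
  bit 2 = 0: acc unchanged = O
  bit 3 = 1: acc = O + (3, 36) = (3, 36)
  bit 4 = 1: acc = (3, 36) + (5, 29) = (32, 10)

24P = (32, 10)


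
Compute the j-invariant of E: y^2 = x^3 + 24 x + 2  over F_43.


Delta = -16(4 a^3 + 27 b^2) mod 43 = 24
-1728 * (4 a)^3 = -1728 * (4*24)^3 mod 43 = 41
j = 41 * 24^(-1) mod 43 = 25

j = 25 (mod 43)


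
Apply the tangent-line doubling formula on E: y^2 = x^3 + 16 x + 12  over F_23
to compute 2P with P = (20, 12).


Doubling: s = (3 x1^2 + a) / (2 y1)
s = (3*20^2 + 16) / (2*12) mod 23 = 20
x3 = s^2 - 2 x1 mod 23 = 20^2 - 2*20 = 15
y3 = s (x1 - x3) - y1 mod 23 = 20 * (20 - 15) - 12 = 19

2P = (15, 19)


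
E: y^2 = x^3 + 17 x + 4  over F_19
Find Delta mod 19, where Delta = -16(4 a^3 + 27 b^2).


4 a^3 + 27 b^2 = 4*17^3 + 27*4^2 = 19652 + 432 = 20084
Delta = -16 * (20084) = -321344
Delta mod 19 = 3

Delta = 3 (mod 19)


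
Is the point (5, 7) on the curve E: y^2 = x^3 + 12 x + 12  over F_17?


Check whether y^2 = x^3 + 12 x + 12 (mod 17) for (x, y) = (5, 7).
LHS: y^2 = 7^2 mod 17 = 15
RHS: x^3 + 12 x + 12 = 5^3 + 12*5 + 12 mod 17 = 10
LHS != RHS

No, not on the curve


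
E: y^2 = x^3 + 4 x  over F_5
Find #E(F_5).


For each x in F_5, count y with y^2 = x^3 + 4 x + 0 mod 5:
  x = 0: RHS = 0, y in [0]  -> 1 point(s)
  x = 1: RHS = 0, y in [0]  -> 1 point(s)
  x = 2: RHS = 1, y in [1, 4]  -> 2 point(s)
  x = 3: RHS = 4, y in [2, 3]  -> 2 point(s)
  x = 4: RHS = 0, y in [0]  -> 1 point(s)
Affine points: 7. Add the point at infinity: total = 8.

#E(F_5) = 8


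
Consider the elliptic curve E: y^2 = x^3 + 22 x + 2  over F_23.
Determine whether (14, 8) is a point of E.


Check whether y^2 = x^3 + 22 x + 2 (mod 23) for (x, y) = (14, 8).
LHS: y^2 = 8^2 mod 23 = 18
RHS: x^3 + 22 x + 2 = 14^3 + 22*14 + 2 mod 23 = 18
LHS = RHS

Yes, on the curve


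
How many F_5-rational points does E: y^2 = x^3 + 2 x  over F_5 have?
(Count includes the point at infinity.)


For each x in F_5, count y with y^2 = x^3 + 2 x + 0 mod 5:
  x = 0: RHS = 0, y in [0]  -> 1 point(s)
Affine points: 1. Add the point at infinity: total = 2.

#E(F_5) = 2


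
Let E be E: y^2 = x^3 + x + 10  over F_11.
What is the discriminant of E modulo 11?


4 a^3 + 27 b^2 = 4*1^3 + 27*10^2 = 4 + 2700 = 2704
Delta = -16 * (2704) = -43264
Delta mod 11 = 10

Delta = 10 (mod 11)


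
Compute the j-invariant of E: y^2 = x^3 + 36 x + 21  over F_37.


Delta = -16(4 a^3 + 27 b^2) mod 37 = 28
-1728 * (4 a)^3 = -1728 * (4*36)^3 mod 37 = 36
j = 36 * 28^(-1) mod 37 = 33

j = 33 (mod 37)


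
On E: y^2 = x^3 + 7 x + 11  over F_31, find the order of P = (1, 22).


Compute successive multiples of P until we hit O:
  1P = (1, 22)
  2P = (14, 30)
  3P = (25, 30)
  4P = (12, 26)
  5P = (23, 1)
  6P = (9, 11)
  7P = (4, 17)
  8P = (15, 22)
  ... (continuing to 17P)
  17P = O

ord(P) = 17


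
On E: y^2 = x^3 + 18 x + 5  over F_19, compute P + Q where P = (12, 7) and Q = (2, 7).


P != Q, so use the chord formula.
s = (y2 - y1) / (x2 - x1) = (0) / (9) mod 19 = 0
x3 = s^2 - x1 - x2 mod 19 = 0^2 - 12 - 2 = 5
y3 = s (x1 - x3) - y1 mod 19 = 0 * (12 - 5) - 7 = 12

P + Q = (5, 12)


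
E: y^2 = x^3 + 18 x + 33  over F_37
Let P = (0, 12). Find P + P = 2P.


Doubling: s = (3 x1^2 + a) / (2 y1)
s = (3*0^2 + 18) / (2*12) mod 37 = 10
x3 = s^2 - 2 x1 mod 37 = 10^2 - 2*0 = 26
y3 = s (x1 - x3) - y1 mod 37 = 10 * (0 - 26) - 12 = 24

2P = (26, 24)


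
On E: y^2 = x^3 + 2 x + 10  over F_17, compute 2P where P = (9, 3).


k = 2 = 10_2 (binary, LSB first: 01)
Double-and-add from P = (9, 3):
  bit 0 = 0: acc unchanged = O
  bit 1 = 1: acc = O + (15, 7) = (15, 7)

2P = (15, 7)


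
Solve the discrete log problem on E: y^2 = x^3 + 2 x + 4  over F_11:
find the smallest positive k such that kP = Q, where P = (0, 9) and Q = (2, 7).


Enumerate multiples of P until we hit Q = (2, 7):
  1P = (0, 9)
  2P = (3, 9)
  3P = (8, 2)
  4P = (6, 10)
  5P = (9, 6)
  6P = (7, 8)
  7P = (2, 7)
Match found at i = 7.

k = 7


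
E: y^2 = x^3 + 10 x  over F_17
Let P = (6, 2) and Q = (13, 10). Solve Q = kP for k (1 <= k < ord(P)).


Enumerate multiples of P until we hit Q = (13, 10):
  1P = (6, 2)
  2P = (4, 6)
  3P = (11, 8)
  4P = (13, 10)
Match found at i = 4.

k = 4


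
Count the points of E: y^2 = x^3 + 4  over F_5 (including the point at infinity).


For each x in F_5, count y with y^2 = x^3 + 0 x + 4 mod 5:
  x = 0: RHS = 4, y in [2, 3]  -> 2 point(s)
  x = 1: RHS = 0, y in [0]  -> 1 point(s)
  x = 3: RHS = 1, y in [1, 4]  -> 2 point(s)
Affine points: 5. Add the point at infinity: total = 6.

#E(F_5) = 6


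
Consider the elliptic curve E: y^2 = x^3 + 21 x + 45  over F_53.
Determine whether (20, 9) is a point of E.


Check whether y^2 = x^3 + 21 x + 45 (mod 53) for (x, y) = (20, 9).
LHS: y^2 = 9^2 mod 53 = 28
RHS: x^3 + 21 x + 45 = 20^3 + 21*20 + 45 mod 53 = 38
LHS != RHS

No, not on the curve


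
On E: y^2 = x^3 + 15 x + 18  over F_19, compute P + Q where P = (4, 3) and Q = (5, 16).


P != Q, so use the chord formula.
s = (y2 - y1) / (x2 - x1) = (13) / (1) mod 19 = 13
x3 = s^2 - x1 - x2 mod 19 = 13^2 - 4 - 5 = 8
y3 = s (x1 - x3) - y1 mod 19 = 13 * (4 - 8) - 3 = 2

P + Q = (8, 2)


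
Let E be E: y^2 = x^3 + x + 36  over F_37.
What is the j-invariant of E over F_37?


Delta = -16(4 a^3 + 27 b^2) mod 37 = 22
-1728 * (4 a)^3 = -1728 * (4*1)^3 mod 37 = 1
j = 1 * 22^(-1) mod 37 = 32

j = 32 (mod 37)


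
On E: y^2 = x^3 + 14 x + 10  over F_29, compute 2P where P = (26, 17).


Doubling: s = (3 x1^2 + a) / (2 y1)
s = (3*26^2 + 14) / (2*17) mod 29 = 14
x3 = s^2 - 2 x1 mod 29 = 14^2 - 2*26 = 28
y3 = s (x1 - x3) - y1 mod 29 = 14 * (26 - 28) - 17 = 13

2P = (28, 13)


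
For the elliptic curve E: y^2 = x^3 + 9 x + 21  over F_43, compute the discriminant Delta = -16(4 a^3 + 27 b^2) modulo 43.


4 a^3 + 27 b^2 = 4*9^3 + 27*21^2 = 2916 + 11907 = 14823
Delta = -16 * (14823) = -237168
Delta mod 43 = 20

Delta = 20 (mod 43)


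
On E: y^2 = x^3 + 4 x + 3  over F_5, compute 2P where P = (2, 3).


k = 2 = 10_2 (binary, LSB first: 01)
Double-and-add from P = (2, 3):
  bit 0 = 0: acc unchanged = O
  bit 1 = 1: acc = O + (2, 2) = (2, 2)

2P = (2, 2)


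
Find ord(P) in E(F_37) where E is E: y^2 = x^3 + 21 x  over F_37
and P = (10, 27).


Compute successive multiples of P until we hit O:
  1P = (10, 27)
  2P = (7, 34)
  3P = (9, 20)
  4P = (30, 18)
  5P = (33, 0)
  6P = (30, 19)
  7P = (9, 17)
  8P = (7, 3)
  ... (continuing to 10P)
  10P = O

ord(P) = 10


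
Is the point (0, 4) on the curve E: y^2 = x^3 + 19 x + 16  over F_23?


Check whether y^2 = x^3 + 19 x + 16 (mod 23) for (x, y) = (0, 4).
LHS: y^2 = 4^2 mod 23 = 16
RHS: x^3 + 19 x + 16 = 0^3 + 19*0 + 16 mod 23 = 16
LHS = RHS

Yes, on the curve


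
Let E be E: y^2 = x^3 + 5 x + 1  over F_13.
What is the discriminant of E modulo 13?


4 a^3 + 27 b^2 = 4*5^3 + 27*1^2 = 500 + 27 = 527
Delta = -16 * (527) = -8432
Delta mod 13 = 5

Delta = 5 (mod 13)


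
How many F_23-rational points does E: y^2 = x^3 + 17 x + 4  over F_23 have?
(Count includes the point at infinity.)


For each x in F_23, count y with y^2 = x^3 + 17 x + 4 mod 23:
  x = 0: RHS = 4, y in [2, 21]  -> 2 point(s)
  x = 2: RHS = 0, y in [0]  -> 1 point(s)
  x = 3: RHS = 13, y in [6, 17]  -> 2 point(s)
  x = 6: RHS = 0, y in [0]  -> 1 point(s)
  x = 7: RHS = 6, y in [11, 12]  -> 2 point(s)
  x = 8: RHS = 8, y in [10, 13]  -> 2 point(s)
  x = 9: RHS = 12, y in [9, 14]  -> 2 point(s)
  x = 10: RHS = 1, y in [1, 22]  -> 2 point(s)
  x = 11: RHS = 4, y in [2, 21]  -> 2 point(s)
  x = 12: RHS = 4, y in [2, 21]  -> 2 point(s)
  x = 15: RHS = 0, y in [0]  -> 1 point(s)
  x = 16: RHS = 2, y in [5, 18]  -> 2 point(s)
  x = 17: RHS = 8, y in [10, 13]  -> 2 point(s)
  x = 18: RHS = 1, y in [1, 22]  -> 2 point(s)
  x = 20: RHS = 18, y in [8, 15]  -> 2 point(s)
  x = 21: RHS = 8, y in [10, 13]  -> 2 point(s)
  x = 22: RHS = 9, y in [3, 20]  -> 2 point(s)
Affine points: 31. Add the point at infinity: total = 32.

#E(F_23) = 32


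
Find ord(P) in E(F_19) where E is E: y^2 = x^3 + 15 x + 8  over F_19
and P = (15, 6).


Compute successive multiples of P until we hit O:
  1P = (15, 6)
  2P = (13, 14)
  3P = (7, 0)
  4P = (13, 5)
  5P = (15, 13)
  6P = O

ord(P) = 6


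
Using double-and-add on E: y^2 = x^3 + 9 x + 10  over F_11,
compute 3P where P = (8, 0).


k = 3 = 11_2 (binary, LSB first: 11)
Double-and-add from P = (8, 0):
  bit 0 = 1: acc = O + (8, 0) = (8, 0)
  bit 1 = 1: acc = (8, 0) + O = (8, 0)

3P = (8, 0)


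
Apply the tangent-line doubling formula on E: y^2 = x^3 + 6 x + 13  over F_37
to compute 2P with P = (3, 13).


Doubling: s = (3 x1^2 + a) / (2 y1)
s = (3*3^2 + 6) / (2*13) mod 37 = 34
x3 = s^2 - 2 x1 mod 37 = 34^2 - 2*3 = 3
y3 = s (x1 - x3) - y1 mod 37 = 34 * (3 - 3) - 13 = 24

2P = (3, 24)


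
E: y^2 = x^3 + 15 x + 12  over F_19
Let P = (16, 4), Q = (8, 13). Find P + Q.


P != Q, so use the chord formula.
s = (y2 - y1) / (x2 - x1) = (9) / (11) mod 19 = 6
x3 = s^2 - x1 - x2 mod 19 = 6^2 - 16 - 8 = 12
y3 = s (x1 - x3) - y1 mod 19 = 6 * (16 - 12) - 4 = 1

P + Q = (12, 1)


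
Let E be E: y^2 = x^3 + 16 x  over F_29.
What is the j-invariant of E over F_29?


Delta = -16(4 a^3 + 27 b^2) mod 29 = 16
-1728 * (4 a)^3 = -1728 * (4*16)^3 mod 29 = 11
j = 11 * 16^(-1) mod 29 = 17

j = 17 (mod 29)


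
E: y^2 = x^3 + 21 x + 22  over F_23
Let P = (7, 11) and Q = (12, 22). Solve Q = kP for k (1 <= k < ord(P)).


Enumerate multiples of P until we hit Q = (12, 22):
  1P = (7, 11)
  2P = (12, 1)
  3P = (8, 14)
  4P = (17, 5)
  5P = (15, 3)
  6P = (2, 7)
  7P = (22, 0)
  8P = (2, 16)
  9P = (15, 20)
  10P = (17, 18)
  11P = (8, 9)
  12P = (12, 22)
Match found at i = 12.

k = 12


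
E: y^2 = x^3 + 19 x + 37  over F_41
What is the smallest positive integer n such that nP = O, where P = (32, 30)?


Compute successive multiples of P until we hit O:
  1P = (32, 30)
  2P = (27, 26)
  3P = (22, 19)
  4P = (37, 26)
  5P = (12, 36)
  6P = (18, 15)
  7P = (7, 29)
  8P = (39, 14)
  ... (continuing to 44P)
  44P = O

ord(P) = 44


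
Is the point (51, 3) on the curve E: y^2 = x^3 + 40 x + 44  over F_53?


Check whether y^2 = x^3 + 40 x + 44 (mod 53) for (x, y) = (51, 3).
LHS: y^2 = 3^2 mod 53 = 9
RHS: x^3 + 40 x + 44 = 51^3 + 40*51 + 44 mod 53 = 9
LHS = RHS

Yes, on the curve


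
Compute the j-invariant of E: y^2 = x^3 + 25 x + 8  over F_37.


Delta = -16(4 a^3 + 27 b^2) mod 37 = 27
-1728 * (4 a)^3 = -1728 * (4*25)^3 mod 37 = 11
j = 11 * 27^(-1) mod 37 = 10

j = 10 (mod 37)


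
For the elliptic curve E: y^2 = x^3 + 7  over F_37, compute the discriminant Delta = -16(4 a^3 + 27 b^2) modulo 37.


4 a^3 + 27 b^2 = 4*0^3 + 27*7^2 = 0 + 1323 = 1323
Delta = -16 * (1323) = -21168
Delta mod 37 = 33

Delta = 33 (mod 37)


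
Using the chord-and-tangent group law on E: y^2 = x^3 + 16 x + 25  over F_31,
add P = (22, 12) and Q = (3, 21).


P != Q, so use the chord formula.
s = (y2 - y1) / (x2 - x1) = (9) / (12) mod 31 = 24
x3 = s^2 - x1 - x2 mod 31 = 24^2 - 22 - 3 = 24
y3 = s (x1 - x3) - y1 mod 31 = 24 * (22 - 24) - 12 = 2

P + Q = (24, 2)


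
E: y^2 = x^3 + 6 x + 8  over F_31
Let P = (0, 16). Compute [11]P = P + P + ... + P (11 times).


k = 11 = 1011_2 (binary, LSB first: 1101)
Double-and-add from P = (0, 16):
  bit 0 = 1: acc = O + (0, 16) = (0, 16)
  bit 1 = 1: acc = (0, 16) + (5, 16) = (26, 15)
  bit 2 = 0: acc unchanged = (26, 15)
  bit 3 = 1: acc = (26, 15) + (29, 9) = (11, 17)

11P = (11, 17)


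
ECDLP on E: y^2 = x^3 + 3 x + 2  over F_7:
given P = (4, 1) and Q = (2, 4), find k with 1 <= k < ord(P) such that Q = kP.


Enumerate multiples of P until we hit Q = (2, 4):
  1P = (4, 1)
  2P = (0, 3)
  3P = (5, 3)
  4P = (2, 3)
  5P = (2, 4)
Match found at i = 5.

k = 5


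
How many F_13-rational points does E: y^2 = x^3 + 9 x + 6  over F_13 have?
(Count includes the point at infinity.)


For each x in F_13, count y with y^2 = x^3 + 9 x + 6 mod 13:
  x = 1: RHS = 3, y in [4, 9]  -> 2 point(s)
  x = 6: RHS = 3, y in [4, 9]  -> 2 point(s)
  x = 7: RHS = 9, y in [3, 10]  -> 2 point(s)
  x = 9: RHS = 10, y in [6, 7]  -> 2 point(s)
  x = 10: RHS = 4, y in [2, 11]  -> 2 point(s)
  x = 12: RHS = 9, y in [3, 10]  -> 2 point(s)
Affine points: 12. Add the point at infinity: total = 13.

#E(F_13) = 13


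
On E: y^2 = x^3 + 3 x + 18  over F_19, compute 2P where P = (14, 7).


Doubling: s = (3 x1^2 + a) / (2 y1)
s = (3*14^2 + 3) / (2*7) mod 19 = 11
x3 = s^2 - 2 x1 mod 19 = 11^2 - 2*14 = 17
y3 = s (x1 - x3) - y1 mod 19 = 11 * (14 - 17) - 7 = 17

2P = (17, 17)


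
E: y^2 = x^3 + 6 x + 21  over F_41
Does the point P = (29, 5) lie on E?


Check whether y^2 = x^3 + 6 x + 21 (mod 41) for (x, y) = (29, 5).
LHS: y^2 = 5^2 mod 41 = 25
RHS: x^3 + 6 x + 21 = 29^3 + 6*29 + 21 mod 41 = 25
LHS = RHS

Yes, on the curve


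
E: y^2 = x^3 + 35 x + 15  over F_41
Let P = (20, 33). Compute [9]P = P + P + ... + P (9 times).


k = 9 = 1001_2 (binary, LSB first: 1001)
Double-and-add from P = (20, 33):
  bit 0 = 1: acc = O + (20, 33) = (20, 33)
  bit 1 = 0: acc unchanged = (20, 33)
  bit 2 = 0: acc unchanged = (20, 33)
  bit 3 = 1: acc = (20, 33) + (13, 24) = (13, 17)

9P = (13, 17)


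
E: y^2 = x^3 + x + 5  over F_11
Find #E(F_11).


For each x in F_11, count y with y^2 = x^3 + 1 x + 5 mod 11:
  x = 0: RHS = 5, y in [4, 7]  -> 2 point(s)
  x = 2: RHS = 4, y in [2, 9]  -> 2 point(s)
  x = 5: RHS = 3, y in [5, 6]  -> 2 point(s)
  x = 7: RHS = 3, y in [5, 6]  -> 2 point(s)
  x = 10: RHS = 3, y in [5, 6]  -> 2 point(s)
Affine points: 10. Add the point at infinity: total = 11.

#E(F_11) = 11


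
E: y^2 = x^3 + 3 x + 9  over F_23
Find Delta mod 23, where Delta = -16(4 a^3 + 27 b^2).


4 a^3 + 27 b^2 = 4*3^3 + 27*9^2 = 108 + 2187 = 2295
Delta = -16 * (2295) = -36720
Delta mod 23 = 11

Delta = 11 (mod 23)


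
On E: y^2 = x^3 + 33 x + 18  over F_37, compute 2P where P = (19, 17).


Doubling: s = (3 x1^2 + a) / (2 y1)
s = (3*19^2 + 33) / (2*17) mod 37 = 35
x3 = s^2 - 2 x1 mod 37 = 35^2 - 2*19 = 3
y3 = s (x1 - x3) - y1 mod 37 = 35 * (19 - 3) - 17 = 25

2P = (3, 25)


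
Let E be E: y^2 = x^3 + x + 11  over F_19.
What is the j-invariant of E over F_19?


Delta = -16(4 a^3 + 27 b^2) mod 19 = 9
-1728 * (4 a)^3 = -1728 * (4*1)^3 mod 19 = 7
j = 7 * 9^(-1) mod 19 = 5

j = 5 (mod 19)


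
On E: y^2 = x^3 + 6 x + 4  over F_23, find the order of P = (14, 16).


Compute successive multiples of P until we hit O:
  1P = (14, 16)
  2P = (4, 0)
  3P = (14, 7)
  4P = O

ord(P) = 4


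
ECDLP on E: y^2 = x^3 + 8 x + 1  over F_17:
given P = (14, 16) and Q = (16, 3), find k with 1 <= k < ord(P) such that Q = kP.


Enumerate multiples of P until we hit Q = (16, 3):
  1P = (14, 16)
  2P = (2, 12)
  3P = (3, 16)
  4P = (0, 1)
  5P = (11, 3)
  6P = (7, 3)
  7P = (5, 8)
  8P = (16, 3)
Match found at i = 8.

k = 8


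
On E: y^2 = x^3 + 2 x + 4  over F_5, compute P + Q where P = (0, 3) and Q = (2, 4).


P != Q, so use the chord formula.
s = (y2 - y1) / (x2 - x1) = (1) / (2) mod 5 = 3
x3 = s^2 - x1 - x2 mod 5 = 3^2 - 0 - 2 = 2
y3 = s (x1 - x3) - y1 mod 5 = 3 * (0 - 2) - 3 = 1

P + Q = (2, 1)


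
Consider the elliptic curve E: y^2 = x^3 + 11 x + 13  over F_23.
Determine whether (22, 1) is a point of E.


Check whether y^2 = x^3 + 11 x + 13 (mod 23) for (x, y) = (22, 1).
LHS: y^2 = 1^2 mod 23 = 1
RHS: x^3 + 11 x + 13 = 22^3 + 11*22 + 13 mod 23 = 1
LHS = RHS

Yes, on the curve


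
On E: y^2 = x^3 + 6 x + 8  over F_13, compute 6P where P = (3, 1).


k = 6 = 110_2 (binary, LSB first: 011)
Double-and-add from P = (3, 1):
  bit 0 = 0: acc unchanged = O
  bit 1 = 1: acc = O + (3, 12) = (3, 12)
  bit 2 = 1: acc = (3, 12) + (3, 1) = O

6P = O


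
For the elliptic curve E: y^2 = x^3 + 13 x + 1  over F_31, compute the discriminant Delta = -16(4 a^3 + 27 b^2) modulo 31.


4 a^3 + 27 b^2 = 4*13^3 + 27*1^2 = 8788 + 27 = 8815
Delta = -16 * (8815) = -141040
Delta mod 31 = 10

Delta = 10 (mod 31)


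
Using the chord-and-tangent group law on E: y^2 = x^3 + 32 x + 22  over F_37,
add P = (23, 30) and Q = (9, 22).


P != Q, so use the chord formula.
s = (y2 - y1) / (x2 - x1) = (29) / (23) mod 37 = 27
x3 = s^2 - x1 - x2 mod 37 = 27^2 - 23 - 9 = 31
y3 = s (x1 - x3) - y1 mod 37 = 27 * (23 - 31) - 30 = 13

P + Q = (31, 13)


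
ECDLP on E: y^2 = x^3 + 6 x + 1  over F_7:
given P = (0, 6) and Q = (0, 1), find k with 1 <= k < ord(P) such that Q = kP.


Enumerate multiples of P until we hit Q = (0, 1):
  1P = (0, 6)
  2P = (2, 0)
  3P = (0, 1)
Match found at i = 3.

k = 3


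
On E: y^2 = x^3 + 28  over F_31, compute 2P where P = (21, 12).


Doubling: s = (3 x1^2 + a) / (2 y1)
s = (3*21^2 + 0) / (2*12) mod 31 = 28
x3 = s^2 - 2 x1 mod 31 = 28^2 - 2*21 = 29
y3 = s (x1 - x3) - y1 mod 31 = 28 * (21 - 29) - 12 = 12

2P = (29, 12)


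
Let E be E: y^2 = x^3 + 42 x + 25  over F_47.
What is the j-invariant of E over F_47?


Delta = -16(4 a^3 + 27 b^2) mod 47 = 25
-1728 * (4 a)^3 = -1728 * (4*42)^3 mod 47 = 31
j = 31 * 25^(-1) mod 47 = 5

j = 5 (mod 47)


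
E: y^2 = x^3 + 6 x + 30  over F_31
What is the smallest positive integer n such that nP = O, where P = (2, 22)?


Compute successive multiples of P until we hit O:
  1P = (2, 22)
  2P = (28, 4)
  3P = (9, 21)
  4P = (8, 1)
  5P = (10, 6)
  6P = (23, 20)
  7P = (11, 1)
  8P = (20, 20)
  ... (continuing to 29P)
  29P = O

ord(P) = 29


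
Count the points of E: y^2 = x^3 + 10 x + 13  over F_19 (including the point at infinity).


For each x in F_19, count y with y^2 = x^3 + 10 x + 13 mod 19:
  x = 1: RHS = 5, y in [9, 10]  -> 2 point(s)
  x = 5: RHS = 17, y in [6, 13]  -> 2 point(s)
  x = 6: RHS = 4, y in [2, 17]  -> 2 point(s)
  x = 8: RHS = 16, y in [4, 15]  -> 2 point(s)
  x = 10: RHS = 11, y in [7, 12]  -> 2 point(s)
  x = 14: RHS = 9, y in [3, 16]  -> 2 point(s)
  x = 15: RHS = 4, y in [2, 17]  -> 2 point(s)
  x = 17: RHS = 4, y in [2, 17]  -> 2 point(s)
Affine points: 16. Add the point at infinity: total = 17.

#E(F_19) = 17


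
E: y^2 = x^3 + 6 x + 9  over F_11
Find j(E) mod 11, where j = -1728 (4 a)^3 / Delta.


Delta = -16(4 a^3 + 27 b^2) mod 11 = 2
-1728 * (4 a)^3 = -1728 * (4*6)^3 mod 11 = 3
j = 3 * 2^(-1) mod 11 = 7

j = 7 (mod 11)


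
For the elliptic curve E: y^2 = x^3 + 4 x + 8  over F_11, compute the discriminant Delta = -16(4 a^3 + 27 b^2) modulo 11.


4 a^3 + 27 b^2 = 4*4^3 + 27*8^2 = 256 + 1728 = 1984
Delta = -16 * (1984) = -31744
Delta mod 11 = 2

Delta = 2 (mod 11)


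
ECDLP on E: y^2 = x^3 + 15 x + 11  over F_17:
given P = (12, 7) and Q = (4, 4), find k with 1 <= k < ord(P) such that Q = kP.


Enumerate multiples of P until we hit Q = (4, 4):
  1P = (12, 7)
  2P = (9, 5)
  3P = (4, 4)
Match found at i = 3.

k = 3


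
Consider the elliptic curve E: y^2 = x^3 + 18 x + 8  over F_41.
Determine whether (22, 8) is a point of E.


Check whether y^2 = x^3 + 18 x + 8 (mod 41) for (x, y) = (22, 8).
LHS: y^2 = 8^2 mod 41 = 23
RHS: x^3 + 18 x + 8 = 22^3 + 18*22 + 8 mod 41 = 23
LHS = RHS

Yes, on the curve


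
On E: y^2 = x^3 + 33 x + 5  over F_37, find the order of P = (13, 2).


Compute successive multiples of P until we hit O:
  1P = (13, 2)
  2P = (32, 23)
  3P = (17, 15)
  4P = (6, 30)
  5P = (34, 8)
  6P = (15, 8)
  7P = (18, 20)
  8P = (16, 2)
  ... (continuing to 33P)
  33P = O

ord(P) = 33


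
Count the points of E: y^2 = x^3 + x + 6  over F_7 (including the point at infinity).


For each x in F_7, count y with y^2 = x^3 + 1 x + 6 mod 7:
  x = 1: RHS = 1, y in [1, 6]  -> 2 point(s)
  x = 2: RHS = 2, y in [3, 4]  -> 2 point(s)
  x = 3: RHS = 1, y in [1, 6]  -> 2 point(s)
  x = 4: RHS = 4, y in [2, 5]  -> 2 point(s)
  x = 6: RHS = 4, y in [2, 5]  -> 2 point(s)
Affine points: 10. Add the point at infinity: total = 11.

#E(F_7) = 11


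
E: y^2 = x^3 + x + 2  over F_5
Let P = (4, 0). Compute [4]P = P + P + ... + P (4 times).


k = 4 = 100_2 (binary, LSB first: 001)
Double-and-add from P = (4, 0):
  bit 0 = 0: acc unchanged = O
  bit 1 = 0: acc unchanged = O
  bit 2 = 1: acc = O + O = O

4P = O


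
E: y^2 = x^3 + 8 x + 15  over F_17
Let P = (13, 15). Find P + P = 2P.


Doubling: s = (3 x1^2 + a) / (2 y1)
s = (3*13^2 + 8) / (2*15) mod 17 = 3
x3 = s^2 - 2 x1 mod 17 = 3^2 - 2*13 = 0
y3 = s (x1 - x3) - y1 mod 17 = 3 * (13 - 0) - 15 = 7

2P = (0, 7)


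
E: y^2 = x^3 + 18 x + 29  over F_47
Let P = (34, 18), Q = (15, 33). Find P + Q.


P != Q, so use the chord formula.
s = (y2 - y1) / (x2 - x1) = (15) / (28) mod 47 = 19
x3 = s^2 - x1 - x2 mod 47 = 19^2 - 34 - 15 = 30
y3 = s (x1 - x3) - y1 mod 47 = 19 * (34 - 30) - 18 = 11

P + Q = (30, 11)


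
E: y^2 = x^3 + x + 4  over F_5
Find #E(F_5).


For each x in F_5, count y with y^2 = x^3 + 1 x + 4 mod 5:
  x = 0: RHS = 4, y in [2, 3]  -> 2 point(s)
  x = 1: RHS = 1, y in [1, 4]  -> 2 point(s)
  x = 2: RHS = 4, y in [2, 3]  -> 2 point(s)
  x = 3: RHS = 4, y in [2, 3]  -> 2 point(s)
Affine points: 8. Add the point at infinity: total = 9.

#E(F_5) = 9


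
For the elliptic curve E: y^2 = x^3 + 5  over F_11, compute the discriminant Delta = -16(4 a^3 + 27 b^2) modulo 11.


4 a^3 + 27 b^2 = 4*0^3 + 27*5^2 = 0 + 675 = 675
Delta = -16 * (675) = -10800
Delta mod 11 = 2

Delta = 2 (mod 11)


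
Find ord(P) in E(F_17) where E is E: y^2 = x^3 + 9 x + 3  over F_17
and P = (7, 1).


Compute successive multiples of P until we hit O:
  1P = (7, 1)
  2P = (1, 8)
  3P = (8, 3)
  4P = (6, 1)
  5P = (4, 16)
  6P = (14, 0)
  7P = (4, 1)
  8P = (6, 16)
  ... (continuing to 12P)
  12P = O

ord(P) = 12


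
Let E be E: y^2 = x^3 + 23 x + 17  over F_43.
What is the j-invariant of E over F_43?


Delta = -16(4 a^3 + 27 b^2) mod 43 = 23
-1728 * (4 a)^3 = -1728 * (4*23)^3 mod 43 = 35
j = 35 * 23^(-1) mod 43 = 9

j = 9 (mod 43)


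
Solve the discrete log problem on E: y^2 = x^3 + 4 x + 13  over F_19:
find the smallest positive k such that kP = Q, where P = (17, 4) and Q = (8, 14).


Enumerate multiples of P until we hit Q = (8, 14):
  1P = (17, 4)
  2P = (8, 14)
Match found at i = 2.

k = 2


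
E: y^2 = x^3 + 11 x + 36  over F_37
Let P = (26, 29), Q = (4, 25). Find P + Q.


P != Q, so use the chord formula.
s = (y2 - y1) / (x2 - x1) = (33) / (15) mod 37 = 17
x3 = s^2 - x1 - x2 mod 37 = 17^2 - 26 - 4 = 0
y3 = s (x1 - x3) - y1 mod 37 = 17 * (26 - 0) - 29 = 6

P + Q = (0, 6)


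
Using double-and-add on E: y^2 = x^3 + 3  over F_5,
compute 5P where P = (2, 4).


k = 5 = 101_2 (binary, LSB first: 101)
Double-and-add from P = (2, 4):
  bit 0 = 1: acc = O + (2, 4) = (2, 4)
  bit 1 = 0: acc unchanged = (2, 4)
  bit 2 = 1: acc = (2, 4) + (2, 4) = (2, 1)

5P = (2, 1)


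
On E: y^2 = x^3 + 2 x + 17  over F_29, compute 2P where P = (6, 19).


Doubling: s = (3 x1^2 + a) / (2 y1)
s = (3*6^2 + 2) / (2*19) mod 29 = 9
x3 = s^2 - 2 x1 mod 29 = 9^2 - 2*6 = 11
y3 = s (x1 - x3) - y1 mod 29 = 9 * (6 - 11) - 19 = 23

2P = (11, 23)


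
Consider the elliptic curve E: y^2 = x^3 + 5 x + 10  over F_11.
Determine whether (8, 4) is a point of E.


Check whether y^2 = x^3 + 5 x + 10 (mod 11) for (x, y) = (8, 4).
LHS: y^2 = 4^2 mod 11 = 5
RHS: x^3 + 5 x + 10 = 8^3 + 5*8 + 10 mod 11 = 1
LHS != RHS

No, not on the curve


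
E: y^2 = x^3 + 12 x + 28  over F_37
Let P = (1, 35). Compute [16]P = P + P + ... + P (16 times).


k = 16 = 10000_2 (binary, LSB first: 00001)
Double-and-add from P = (1, 35):
  bit 0 = 0: acc unchanged = O
  bit 1 = 0: acc unchanged = O
  bit 2 = 0: acc unchanged = O
  bit 3 = 0: acc unchanged = O
  bit 4 = 1: acc = O + (35, 25) = (35, 25)

16P = (35, 25)


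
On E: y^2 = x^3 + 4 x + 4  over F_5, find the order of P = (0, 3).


Compute successive multiples of P until we hit O:
  1P = (0, 3)
  2P = (1, 3)
  3P = (4, 2)
  4P = (2, 0)
  5P = (4, 3)
  6P = (1, 2)
  7P = (0, 2)
  8P = O

ord(P) = 8


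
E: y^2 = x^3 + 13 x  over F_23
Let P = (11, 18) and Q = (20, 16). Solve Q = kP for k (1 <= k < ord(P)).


Enumerate multiples of P until we hit Q = (20, 16):
  1P = (11, 18)
  2P = (9, 8)
  3P = (5, 12)
  4P = (8, 8)
  5P = (10, 16)
  6P = (6, 15)
  7P = (22, 3)
  8P = (16, 16)
  9P = (21, 9)
  10P = (4, 1)
  11P = (20, 16)
Match found at i = 11.

k = 11


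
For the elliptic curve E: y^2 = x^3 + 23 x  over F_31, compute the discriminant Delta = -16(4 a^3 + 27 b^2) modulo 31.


4 a^3 + 27 b^2 = 4*23^3 + 27*0^2 = 48668 + 0 = 48668
Delta = -16 * (48668) = -778688
Delta mod 31 = 1

Delta = 1 (mod 31)


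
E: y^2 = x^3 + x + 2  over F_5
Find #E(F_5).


For each x in F_5, count y with y^2 = x^3 + 1 x + 2 mod 5:
  x = 1: RHS = 4, y in [2, 3]  -> 2 point(s)
  x = 4: RHS = 0, y in [0]  -> 1 point(s)
Affine points: 3. Add the point at infinity: total = 4.

#E(F_5) = 4


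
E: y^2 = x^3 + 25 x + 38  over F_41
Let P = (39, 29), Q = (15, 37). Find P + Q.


P != Q, so use the chord formula.
s = (y2 - y1) / (x2 - x1) = (8) / (17) mod 41 = 27
x3 = s^2 - x1 - x2 mod 41 = 27^2 - 39 - 15 = 19
y3 = s (x1 - x3) - y1 mod 41 = 27 * (39 - 19) - 29 = 19

P + Q = (19, 19)


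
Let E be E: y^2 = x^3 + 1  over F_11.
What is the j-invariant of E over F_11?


Delta = -16(4 a^3 + 27 b^2) mod 11 = 8
-1728 * (4 a)^3 = -1728 * (4*0)^3 mod 11 = 0
j = 0 * 8^(-1) mod 11 = 0

j = 0 (mod 11)


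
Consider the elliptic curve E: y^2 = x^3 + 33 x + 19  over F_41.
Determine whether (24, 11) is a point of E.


Check whether y^2 = x^3 + 33 x + 19 (mod 41) for (x, y) = (24, 11).
LHS: y^2 = 11^2 mod 41 = 39
RHS: x^3 + 33 x + 19 = 24^3 + 33*24 + 19 mod 41 = 39
LHS = RHS

Yes, on the curve


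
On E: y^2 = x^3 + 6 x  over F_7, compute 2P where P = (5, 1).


Doubling: s = (3 x1^2 + a) / (2 y1)
s = (3*5^2 + 6) / (2*1) mod 7 = 2
x3 = s^2 - 2 x1 mod 7 = 2^2 - 2*5 = 1
y3 = s (x1 - x3) - y1 mod 7 = 2 * (5 - 1) - 1 = 0

2P = (1, 0)


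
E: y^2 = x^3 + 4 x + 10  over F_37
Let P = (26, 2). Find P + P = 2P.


Doubling: s = (3 x1^2 + a) / (2 y1)
s = (3*26^2 + 4) / (2*2) mod 37 = 27
x3 = s^2 - 2 x1 mod 37 = 27^2 - 2*26 = 11
y3 = s (x1 - x3) - y1 mod 37 = 27 * (26 - 11) - 2 = 33

2P = (11, 33)


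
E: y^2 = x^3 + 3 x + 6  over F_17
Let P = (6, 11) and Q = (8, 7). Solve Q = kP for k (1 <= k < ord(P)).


Enumerate multiples of P until we hit Q = (8, 7):
  1P = (6, 11)
  2P = (13, 7)
  3P = (7, 9)
  4P = (8, 10)
  5P = (16, 11)
  6P = (12, 6)
  7P = (3, 12)
  8P = (10, 13)
  9P = (14, 2)
  10P = (15, 14)
  11P = (15, 3)
  12P = (14, 15)
  13P = (10, 4)
  14P = (3, 5)
  15P = (12, 11)
  16P = (16, 6)
  17P = (8, 7)
Match found at i = 17.

k = 17


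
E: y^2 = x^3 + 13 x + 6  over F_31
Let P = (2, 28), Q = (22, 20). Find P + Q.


P != Q, so use the chord formula.
s = (y2 - y1) / (x2 - x1) = (23) / (20) mod 31 = 12
x3 = s^2 - x1 - x2 mod 31 = 12^2 - 2 - 22 = 27
y3 = s (x1 - x3) - y1 mod 31 = 12 * (2 - 27) - 28 = 13

P + Q = (27, 13)


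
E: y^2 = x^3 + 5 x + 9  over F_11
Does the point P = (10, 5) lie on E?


Check whether y^2 = x^3 + 5 x + 9 (mod 11) for (x, y) = (10, 5).
LHS: y^2 = 5^2 mod 11 = 3
RHS: x^3 + 5 x + 9 = 10^3 + 5*10 + 9 mod 11 = 3
LHS = RHS

Yes, on the curve


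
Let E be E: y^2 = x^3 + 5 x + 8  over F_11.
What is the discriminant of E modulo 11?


4 a^3 + 27 b^2 = 4*5^3 + 27*8^2 = 500 + 1728 = 2228
Delta = -16 * (2228) = -35648
Delta mod 11 = 3

Delta = 3 (mod 11)


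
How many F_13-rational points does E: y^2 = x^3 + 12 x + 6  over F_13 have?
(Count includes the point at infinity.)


For each x in F_13, count y with y^2 = x^3 + 12 x + 6 mod 13:
  x = 2: RHS = 12, y in [5, 8]  -> 2 point(s)
  x = 3: RHS = 4, y in [2, 11]  -> 2 point(s)
  x = 4: RHS = 1, y in [1, 12]  -> 2 point(s)
  x = 5: RHS = 9, y in [3, 10]  -> 2 point(s)
  x = 7: RHS = 4, y in [2, 11]  -> 2 point(s)
  x = 8: RHS = 3, y in [4, 9]  -> 2 point(s)
  x = 11: RHS = 0, y in [0]  -> 1 point(s)
Affine points: 13. Add the point at infinity: total = 14.

#E(F_13) = 14


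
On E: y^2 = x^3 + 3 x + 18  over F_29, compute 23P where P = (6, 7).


k = 23 = 10111_2 (binary, LSB first: 11101)
Double-and-add from P = (6, 7):
  bit 0 = 1: acc = O + (6, 7) = (6, 7)
  bit 1 = 1: acc = (6, 7) + (1, 14) = (17, 20)
  bit 2 = 1: acc = (17, 20) + (5, 10) = (23, 4)
  bit 3 = 0: acc unchanged = (23, 4)
  bit 4 = 1: acc = (23, 4) + (12, 10) = (7, 11)

23P = (7, 11)


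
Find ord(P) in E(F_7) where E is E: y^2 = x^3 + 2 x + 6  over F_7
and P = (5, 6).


Compute successive multiples of P until we hit O:
  1P = (5, 6)
  2P = (4, 1)
  3P = (2, 2)
  4P = (1, 4)
  5P = (3, 2)
  6P = (3, 5)
  7P = (1, 3)
  8P = (2, 5)
  ... (continuing to 11P)
  11P = O

ord(P) = 11


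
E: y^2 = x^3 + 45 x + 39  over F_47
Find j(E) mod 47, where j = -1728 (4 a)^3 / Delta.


Delta = -16(4 a^3 + 27 b^2) mod 47 = 30
-1728 * (4 a)^3 = -1728 * (4*45)^3 mod 47 = 8
j = 8 * 30^(-1) mod 47 = 41

j = 41 (mod 47)


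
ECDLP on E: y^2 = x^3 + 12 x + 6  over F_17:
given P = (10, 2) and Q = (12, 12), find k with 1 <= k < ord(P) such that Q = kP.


Enumerate multiples of P until we hit Q = (12, 12):
  1P = (10, 2)
  2P = (12, 12)
Match found at i = 2.

k = 2


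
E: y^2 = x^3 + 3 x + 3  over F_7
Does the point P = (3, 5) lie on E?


Check whether y^2 = x^3 + 3 x + 3 (mod 7) for (x, y) = (3, 5).
LHS: y^2 = 5^2 mod 7 = 4
RHS: x^3 + 3 x + 3 = 3^3 + 3*3 + 3 mod 7 = 4
LHS = RHS

Yes, on the curve


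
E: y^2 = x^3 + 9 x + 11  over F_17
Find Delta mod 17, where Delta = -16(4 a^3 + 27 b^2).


4 a^3 + 27 b^2 = 4*9^3 + 27*11^2 = 2916 + 3267 = 6183
Delta = -16 * (6183) = -98928
Delta mod 17 = 12

Delta = 12 (mod 17)


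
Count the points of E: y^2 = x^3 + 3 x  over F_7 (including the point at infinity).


For each x in F_7, count y with y^2 = x^3 + 3 x + 0 mod 7:
  x = 0: RHS = 0, y in [0]  -> 1 point(s)
  x = 1: RHS = 4, y in [2, 5]  -> 2 point(s)
  x = 2: RHS = 0, y in [0]  -> 1 point(s)
  x = 3: RHS = 1, y in [1, 6]  -> 2 point(s)
  x = 5: RHS = 0, y in [0]  -> 1 point(s)
Affine points: 7. Add the point at infinity: total = 8.

#E(F_7) = 8
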